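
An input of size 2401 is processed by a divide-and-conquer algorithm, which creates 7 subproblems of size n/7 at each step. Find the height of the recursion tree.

For divide and conquer with division factor 7:

Problem sizes at each level:
Level 0: 2401
Level 1: 343
Level 2: 49
Level 3: 7
Level 4: 1

The root is level 0 and the size-1 base case is level 4 (the tree spans levels 0 through 4, i.e. 5 levels counting the root), so the depth is the number of divisions: log_7(2401) = 4

The recursion tree depth is log_7(2401) = 4. At each level, the problem size is divided by 7, so it takes 4 divisions to reduce to a base case of size 1. The algorithm makes 7 recursive calls at each level.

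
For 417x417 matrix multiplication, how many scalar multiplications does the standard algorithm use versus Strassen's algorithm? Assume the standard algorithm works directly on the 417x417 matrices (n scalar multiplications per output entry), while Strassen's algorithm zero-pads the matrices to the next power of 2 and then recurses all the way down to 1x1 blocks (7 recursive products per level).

Matrix multiplication for 417x417 matrices:

Strassen's algorithm requires power-of-2 dimensions. Pad 417x417 to 512x512 (next power of 2).

Standard algorithm: 417^3 = 72511713 multiplications
Strassen's algorithm: 7^(log2(512)) = 7^9 = 40353607 multiplications
Savings: 72511713 - 40353607 = 32158106 multiplications

Standard: 72511713 multiplications (417^3). Strassen: 40353607 multiplications (7^9, after padding to 512x512). Strassen reduces 8 recursive multiplications to 7 at each level.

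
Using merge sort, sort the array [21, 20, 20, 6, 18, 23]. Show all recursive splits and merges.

Merge sort trace:

Split: [21, 20, 20, 6, 18, 23] -> [21, 20, 20] and [6, 18, 23]
  Split: [21, 20, 20] -> [21] and [20, 20]
    Split: [20, 20] -> [20] and [20]
    Merge: [20] + [20] -> [20, 20]
  Merge: [21] + [20, 20] -> [20, 20, 21]
  Split: [6, 18, 23] -> [6] and [18, 23]
    Split: [18, 23] -> [18] and [23]
    Merge: [18] + [23] -> [18, 23]
  Merge: [6] + [18, 23] -> [6, 18, 23]
Merge: [20, 20, 21] + [6, 18, 23] -> [6, 18, 20, 20, 21, 23]

Final sorted array: [6, 18, 20, 20, 21, 23]

The merge sort proceeds by recursively splitting the array and merging sorted halves.
After all merges, the sorted array is [6, 18, 20, 20, 21, 23].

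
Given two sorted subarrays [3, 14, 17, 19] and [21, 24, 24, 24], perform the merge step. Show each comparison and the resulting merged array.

Merging process:

Compare 3 vs 21: take 3 from left. Merged: [3]
Compare 14 vs 21: take 14 from left. Merged: [3, 14]
Compare 17 vs 21: take 17 from left. Merged: [3, 14, 17]
Compare 19 vs 21: take 19 from left. Merged: [3, 14, 17, 19]
Append remaining from right: [21, 24, 24, 24]. Merged: [3, 14, 17, 19, 21, 24, 24, 24]

Final merged array: [3, 14, 17, 19, 21, 24, 24, 24]
Total comparisons: 4

The merged array is [3, 14, 17, 19, 21, 24, 24, 24], requiring 4 comparisons. The merge step runs in O(n) time where n is the total number of elements.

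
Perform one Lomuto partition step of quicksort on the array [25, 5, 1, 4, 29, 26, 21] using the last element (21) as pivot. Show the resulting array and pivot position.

Lomuto partition with pivot = 21:

Initial array: [25, 5, 1, 4, 29, 26, 21]

arr[0]=25 > 21: no swap
arr[1]=5 <= 21: swap with position 0, array becomes [5, 25, 1, 4, 29, 26, 21]
arr[2]=1 <= 21: swap with position 1, array becomes [5, 1, 25, 4, 29, 26, 21]
arr[3]=4 <= 21: swap with position 2, array becomes [5, 1, 4, 25, 29, 26, 21]
arr[4]=29 > 21: no swap
arr[5]=26 > 21: no swap

Place pivot at position 3: [5, 1, 4, 21, 29, 26, 25]
Pivot position: 3

After partitioning with pivot 21, the array becomes [5, 1, 4, 21, 29, 26, 25]. The pivot is placed at index 3. All elements to the left of the pivot are <= 21, and all elements to the right are > 21.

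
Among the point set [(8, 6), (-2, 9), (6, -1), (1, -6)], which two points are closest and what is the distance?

Computing all pairwise distances among 4 points:

d((8, 6), (-2, 9)) = 10.4403
d((8, 6), (6, -1)) = 7.2801
d((8, 6), (1, -6)) = 13.8924
d((-2, 9), (6, -1)) = 12.8062
d((-2, 9), (1, -6)) = 15.2971
d((6, -1), (1, -6)) = 7.0711 <-- minimum

Closest pair: (6, -1) and (1, -6) with distance 7.0711

The closest pair is (6, -1) and (1, -6) with Euclidean distance 7.0711. For 4 points, brute-force pairwise comparison is shown above. For large n, the divide-and-conquer algorithm (sort by x, recurse on halves, check the dividing strip) achieves O(n log n).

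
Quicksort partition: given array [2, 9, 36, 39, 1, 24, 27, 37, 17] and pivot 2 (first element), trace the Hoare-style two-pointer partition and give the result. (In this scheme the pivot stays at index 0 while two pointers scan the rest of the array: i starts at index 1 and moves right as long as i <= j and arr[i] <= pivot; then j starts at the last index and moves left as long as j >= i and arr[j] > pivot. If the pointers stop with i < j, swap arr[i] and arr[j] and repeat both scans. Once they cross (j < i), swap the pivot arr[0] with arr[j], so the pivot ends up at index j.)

Hoare-style two-pointer partition with pivot = 2:

Initial array: [2, 9, 36, 39, 1, 24, 27, 37, 17]

Pointers start at i = 1, j = 8.
i stops at index 1 (arr[1]=9 > 2), j stops at index 4 (arr[4]=1 <= 2): swap arr[1] and arr[4], array becomes [2, 1, 36, 39, 9, 24, 27, 37, 17]
i ends at 2, j ends at 1: the pointers have crossed (j < i), so scanning stops.

Swap pivot arr[0] with arr[1] to place pivot at position 1: [1, 2, 36, 39, 9, 24, 27, 37, 17]
Pivot position: 1

After partitioning with pivot 2, the array becomes [1, 2, 36, 39, 9, 24, 27, 37, 17]. The pivot is placed at index 1. All elements to the left of the pivot are <= 2, and all elements to the right are > 2.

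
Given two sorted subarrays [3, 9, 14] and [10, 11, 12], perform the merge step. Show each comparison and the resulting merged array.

Merging process:

Compare 3 vs 10: take 3 from left. Merged: [3]
Compare 9 vs 10: take 9 from left. Merged: [3, 9]
Compare 14 vs 10: take 10 from right. Merged: [3, 9, 10]
Compare 14 vs 11: take 11 from right. Merged: [3, 9, 10, 11]
Compare 14 vs 12: take 12 from right. Merged: [3, 9, 10, 11, 12]
Append remaining from left: [14]. Merged: [3, 9, 10, 11, 12, 14]

Final merged array: [3, 9, 10, 11, 12, 14]
Total comparisons: 5

The merged array is [3, 9, 10, 11, 12, 14], requiring 5 comparisons. The merge step runs in O(n) time where n is the total number of elements.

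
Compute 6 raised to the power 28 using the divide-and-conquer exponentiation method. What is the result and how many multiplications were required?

Computing 6^28 by squaring (build up from 6^1; each line after the first costs one multiplication):

6^1 = 6
6^2 = (6^1)^2 = 6^2 = 36
6^3 = 6 * 6^2 = 6 * 36 = 216
6^6 = (6^3)^2 = 216^2 = 46656
6^7 = 6 * 6^6 = 6 * 46656 = 279936
6^14 = (6^7)^2 = 279936^2 = 78364164096
6^28 = (6^14)^2 = 78364164096^2 = 6140942214464815497216

Result: 6140942214464815497216
Multiplications needed: 6 (6 lines after 6^1)

6^28 = 6140942214464815497216. Using exponentiation by squaring, this requires 6 multiplications. The key idea: if the exponent is even, square the half-power; if odd, multiply by the base once.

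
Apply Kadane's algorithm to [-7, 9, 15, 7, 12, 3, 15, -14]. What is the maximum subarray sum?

Using Kadane's algorithm on [-7, 9, 15, 7, 12, 3, 15, -14]:

Scanning through the array:
Position 1 (value 9): max_ending_here = 9, max_so_far = 9
Position 2 (value 15): max_ending_here = 24, max_so_far = 24
Position 3 (value 7): max_ending_here = 31, max_so_far = 31
Position 4 (value 12): max_ending_here = 43, max_so_far = 43
Position 5 (value 3): max_ending_here = 46, max_so_far = 46
Position 6 (value 15): max_ending_here = 61, max_so_far = 61
Position 7 (value -14): max_ending_here = 47, max_so_far = 61

Maximum subarray: [9, 15, 7, 12, 3, 15]
Maximum sum: 61

The maximum subarray is [9, 15, 7, 12, 3, 15] with sum 61. This subarray runs from index 1 to index 6.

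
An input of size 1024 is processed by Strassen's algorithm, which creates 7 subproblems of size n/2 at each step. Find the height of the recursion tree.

For divide and conquer with division factor 2:

Problem sizes at each level:
Level 0: 1024
Level 1: 512
Level 2: 256
Level 3: 128
Level 4: 64
Level 5: 32
Level 6: 16
Level 7: 8
Level 8: 4
Level 9: 2
Level 10: 1

The root is level 0 and the size-1 base case is level 10 (the tree spans levels 0 through 10, i.e. 11 levels counting the root), so the depth is the number of divisions: log_2(1024) = 10

The recursion tree depth is log_2(1024) = 10. At each level, the problem size is divided by 2, so it takes 10 divisions to reduce to a base case of size 1. The algorithm makes 7 recursive calls at each level.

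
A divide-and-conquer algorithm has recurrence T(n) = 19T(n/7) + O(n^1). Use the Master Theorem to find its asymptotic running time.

Master Theorem for T(n) = 19T(n/7) + O(n^1):

a = 19, b = 7, c = 1
log_b(a) = log_7(19) = 1.5131

Case 1: c = 1 < log_7(19) = 1.5131
T(n) = O(n^(log_7 19))

For T(n) = 19T(n/7) + O(n^1): log_7(19) = 1.5131. This is Case 1 of the Master Theorem (c < log_b(a), work dominated by leaves), giving O(n^(log_7 19)).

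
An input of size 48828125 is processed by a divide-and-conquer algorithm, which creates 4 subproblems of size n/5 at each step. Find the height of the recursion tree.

For divide and conquer with division factor 5:

Problem sizes at each level:
Level 0: 48828125
Level 1: 9765625
Level 2: 1953125
Level 3: 390625
Level 4: 78125
Level 5: 15625
Level 6: 3125
Level 7: 625
Level 8: 125
Level 9: 25
Level 10: 5
Level 11: 1

The root is level 0 and the size-1 base case is level 11 (the tree spans levels 0 through 11, i.e. 12 levels counting the root), so the depth is the number of divisions: log_5(48828125) = 11

The recursion tree depth is log_5(48828125) = 11. At each level, the problem size is divided by 5, so it takes 11 divisions to reduce to a base case of size 1. The algorithm makes 4 recursive calls at each level.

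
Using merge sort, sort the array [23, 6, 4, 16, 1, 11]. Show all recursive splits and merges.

Merge sort trace:

Split: [23, 6, 4, 16, 1, 11] -> [23, 6, 4] and [16, 1, 11]
  Split: [23, 6, 4] -> [23] and [6, 4]
    Split: [6, 4] -> [6] and [4]
    Merge: [6] + [4] -> [4, 6]
  Merge: [23] + [4, 6] -> [4, 6, 23]
  Split: [16, 1, 11] -> [16] and [1, 11]
    Split: [1, 11] -> [1] and [11]
    Merge: [1] + [11] -> [1, 11]
  Merge: [16] + [1, 11] -> [1, 11, 16]
Merge: [4, 6, 23] + [1, 11, 16] -> [1, 4, 6, 11, 16, 23]

Final sorted array: [1, 4, 6, 11, 16, 23]

The merge sort proceeds by recursively splitting the array and merging sorted halves.
After all merges, the sorted array is [1, 4, 6, 11, 16, 23].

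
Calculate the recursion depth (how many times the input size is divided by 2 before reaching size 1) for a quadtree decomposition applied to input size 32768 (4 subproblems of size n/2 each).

For divide and conquer with division factor 2:

Problem sizes at each level:
Level 0: 32768
Level 1: 16384
Level 2: 8192
Level 3: 4096
Level 4: 2048
Level 5: 1024
Level 6: 512
Level 7: 256
Level 8: 128
Level 9: 64
Level 10: 32
Level 11: 16
Level 12: 8
Level 13: 4
Level 14: 2
Level 15: 1

The root is level 0 and the size-1 base case is level 15 (the tree spans levels 0 through 15, i.e. 16 levels counting the root), so the depth is the number of divisions: log_2(32768) = 15

The recursion tree depth is log_2(32768) = 15. At each level, the problem size is divided by 2, so it takes 15 divisions to reduce to a base case of size 1. The algorithm makes 4 recursive calls at each level.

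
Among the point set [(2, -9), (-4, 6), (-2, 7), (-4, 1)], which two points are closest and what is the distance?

Computing all pairwise distances among 4 points:

d((2, -9), (-4, 6)) = 16.1555
d((2, -9), (-2, 7)) = 16.4924
d((2, -9), (-4, 1)) = 11.6619
d((-4, 6), (-2, 7)) = 2.2361 <-- minimum
d((-4, 6), (-4, 1)) = 5.0
d((-2, 7), (-4, 1)) = 6.3246

Closest pair: (-4, 6) and (-2, 7) with distance 2.2361

The closest pair is (-4, 6) and (-2, 7) with Euclidean distance 2.2361. For 4 points, brute-force pairwise comparison is shown above. For large n, the divide-and-conquer algorithm (sort by x, recurse on halves, check the dividing strip) achieves O(n log n).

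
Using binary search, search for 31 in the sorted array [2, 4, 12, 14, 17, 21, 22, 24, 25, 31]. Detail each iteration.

Binary search for 31 in [2, 4, 12, 14, 17, 21, 22, 24, 25, 31]:

lo=0, hi=9, mid=4, arr[mid]=17 -> 17 < 31, search right half
lo=5, hi=9, mid=7, arr[mid]=24 -> 24 < 31, search right half
lo=8, hi=9, mid=8, arr[mid]=25 -> 25 < 31, search right half
lo=9, hi=9, mid=9, arr[mid]=31 -> Found target at index 9!

Binary search finds 31 at index 9 after 4 comparisons. The search repeatedly halves the search space by comparing with the middle element.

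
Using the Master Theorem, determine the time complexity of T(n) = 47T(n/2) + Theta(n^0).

Master Theorem for T(n) = 47T(n/2) + O(n^0):

a = 47, b = 2, c = 0
log_b(a) = log_2(47) = 5.5546

Case 1: c = 0 < log_2(47) = 5.5546
T(n) = O(n^(log_2 47))

For T(n) = 47T(n/2) + O(n^0): log_2(47) = 5.5546. This is Case 1 of the Master Theorem (c < log_b(a), work dominated by leaves), giving O(n^(log_2 47)).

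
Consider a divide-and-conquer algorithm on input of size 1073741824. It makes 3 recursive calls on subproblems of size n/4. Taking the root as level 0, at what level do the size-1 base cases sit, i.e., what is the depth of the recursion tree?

For divide and conquer with division factor 4:

Problem sizes at each level:
Level 0: 1073741824
Level 1: 268435456
Level 2: 67108864
Level 3: 16777216
Level 4: 4194304
Level 5: 1048576
Level 6: 262144
Level 7: 65536
Level 8: 16384
Level 9: 4096
Level 10: 1024
Level 11: 256
Level 12: 64
Level 13: 16
Level 14: 4
Level 15: 1

The root is level 0 and the size-1 base case is level 15 (the tree spans levels 0 through 15, i.e. 16 levels counting the root), so the depth is the number of divisions: log_4(1073741824) = 15

The recursion tree depth is log_4(1073741824) = 15. At each level, the problem size is divided by 4, so it takes 15 divisions to reduce to a base case of size 1. The algorithm makes 3 recursive calls at each level.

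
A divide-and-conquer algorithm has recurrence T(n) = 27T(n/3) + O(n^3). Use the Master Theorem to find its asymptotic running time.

Master Theorem for T(n) = 27T(n/3) + O(n^3):

a = 27, b = 3, c = 3
log_b(a) = log_3(27) = 3.0000

Case 2: c = 3 = log_3(27) = 3.0000
T(n) = O(n^3 log n) = O(n^3 log n)

For T(n) = 27T(n/3) + O(n^3): log_3(27) = 3.0000. This is Case 2 of the Master Theorem (c = log_b(a), equal work at all levels), giving O(n^3 log n).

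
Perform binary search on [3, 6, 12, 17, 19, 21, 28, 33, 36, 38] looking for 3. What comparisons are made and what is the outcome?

Binary search for 3 in [3, 6, 12, 17, 19, 21, 28, 33, 36, 38]:

lo=0, hi=9, mid=4, arr[mid]=19 -> 19 > 3, search left half
lo=0, hi=3, mid=1, arr[mid]=6 -> 6 > 3, search left half
lo=0, hi=0, mid=0, arr[mid]=3 -> Found target at index 0!

Binary search finds 3 at index 0 after 3 comparisons. The search repeatedly halves the search space by comparing with the middle element.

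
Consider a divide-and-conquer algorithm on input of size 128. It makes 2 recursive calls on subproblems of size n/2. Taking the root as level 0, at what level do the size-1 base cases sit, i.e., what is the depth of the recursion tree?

For divide and conquer with division factor 2:

Problem sizes at each level:
Level 0: 128
Level 1: 64
Level 2: 32
Level 3: 16
Level 4: 8
Level 5: 4
Level 6: 2
Level 7: 1

The root is level 0 and the size-1 base case is level 7 (the tree spans levels 0 through 7, i.e. 8 levels counting the root), so the depth is the number of divisions: log_2(128) = 7

The recursion tree depth is log_2(128) = 7. At each level, the problem size is divided by 2, so it takes 7 divisions to reduce to a base case of size 1. The algorithm makes 2 recursive calls at each level.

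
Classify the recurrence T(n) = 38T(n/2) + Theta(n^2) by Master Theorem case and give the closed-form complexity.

Master Theorem for T(n) = 38T(n/2) + O(n^2):

a = 38, b = 2, c = 2
log_b(a) = log_2(38) = 5.2479

Case 1: c = 2 < log_2(38) = 5.2479
T(n) = O(n^(log_2 38))

For T(n) = 38T(n/2) + O(n^2): log_2(38) = 5.2479. This is Case 1 of the Master Theorem (c < log_b(a), work dominated by leaves), giving O(n^(log_2 38)).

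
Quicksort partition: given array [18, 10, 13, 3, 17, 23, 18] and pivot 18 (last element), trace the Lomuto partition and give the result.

Lomuto partition with pivot = 18:

Initial array: [18, 10, 13, 3, 17, 23, 18]

arr[0]=18 <= 18: swap with position 0, array becomes [18, 10, 13, 3, 17, 23, 18]
arr[1]=10 <= 18: swap with position 1, array becomes [18, 10, 13, 3, 17, 23, 18]
arr[2]=13 <= 18: swap with position 2, array becomes [18, 10, 13, 3, 17, 23, 18]
arr[3]=3 <= 18: swap with position 3, array becomes [18, 10, 13, 3, 17, 23, 18]
arr[4]=17 <= 18: swap with position 4, array becomes [18, 10, 13, 3, 17, 23, 18]
arr[5]=23 > 18: no swap

Place pivot at position 5: [18, 10, 13, 3, 17, 18, 23]
Pivot position: 5

After partitioning with pivot 18, the array becomes [18, 10, 13, 3, 17, 18, 23]. The pivot is placed at index 5. All elements to the left of the pivot are <= 18, and all elements to the right are > 18.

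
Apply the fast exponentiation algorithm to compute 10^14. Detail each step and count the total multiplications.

Computing 10^14 by squaring (build up from 10^1; each line after the first costs one multiplication):

10^1 = 10
10^2 = (10^1)^2 = 10^2 = 100
10^3 = 10 * 10^2 = 10 * 100 = 1000
10^6 = (10^3)^2 = 1000^2 = 1000000
10^7 = 10 * 10^6 = 10 * 1000000 = 10000000
10^14 = (10^7)^2 = 10000000^2 = 100000000000000

Result: 100000000000000
Multiplications needed: 5 (5 lines after 10^1)

10^14 = 100000000000000. Using exponentiation by squaring, this requires 5 multiplications. The key idea: if the exponent is even, square the half-power; if odd, multiply by the base once.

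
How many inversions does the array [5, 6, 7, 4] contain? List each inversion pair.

Finding inversions in [5, 6, 7, 4]:

(0, 3): arr[0]=5 > arr[3]=4
(1, 3): arr[1]=6 > arr[3]=4
(2, 3): arr[2]=7 > arr[3]=4

Total inversions: 3

The array has 3 inversion(s): (0,3), (1,3), (2,3). Each pair (i,j) satisfies i < j and arr[i] > arr[j].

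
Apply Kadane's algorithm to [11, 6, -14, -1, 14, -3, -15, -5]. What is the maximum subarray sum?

Using Kadane's algorithm on [11, 6, -14, -1, 14, -3, -15, -5]:

Scanning through the array:
Position 1 (value 6): max_ending_here = 17, max_so_far = 17
Position 2 (value -14): max_ending_here = 3, max_so_far = 17
Position 3 (value -1): max_ending_here = 2, max_so_far = 17
Position 4 (value 14): max_ending_here = 16, max_so_far = 17
Position 5 (value -3): max_ending_here = 13, max_so_far = 17
Position 6 (value -15): max_ending_here = -2, max_so_far = 17
Position 7 (value -5): max_ending_here = -5, max_so_far = 17

Maximum subarray: [11, 6]
Maximum sum: 17

The maximum subarray is [11, 6] with sum 17. This subarray runs from index 0 to index 1.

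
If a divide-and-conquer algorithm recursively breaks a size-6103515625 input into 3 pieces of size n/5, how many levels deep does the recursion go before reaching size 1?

For divide and conquer with division factor 5:

Problem sizes at each level:
Level 0: 6103515625
Level 1: 1220703125
Level 2: 244140625
Level 3: 48828125
Level 4: 9765625
Level 5: 1953125
Level 6: 390625
Level 7: 78125
Level 8: 15625
Level 9: 3125
Level 10: 625
Level 11: 125
Level 12: 25
Level 13: 5
Level 14: 1

The root is level 0 and the size-1 base case is level 14 (the tree spans levels 0 through 14, i.e. 15 levels counting the root), so the depth is the number of divisions: log_5(6103515625) = 14

The recursion tree depth is log_5(6103515625) = 14. At each level, the problem size is divided by 5, so it takes 14 divisions to reduce to a base case of size 1. The algorithm makes 3 recursive calls at each level.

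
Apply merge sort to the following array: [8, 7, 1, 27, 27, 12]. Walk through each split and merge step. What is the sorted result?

Merge sort trace:

Split: [8, 7, 1, 27, 27, 12] -> [8, 7, 1] and [27, 27, 12]
  Split: [8, 7, 1] -> [8] and [7, 1]
    Split: [7, 1] -> [7] and [1]
    Merge: [7] + [1] -> [1, 7]
  Merge: [8] + [1, 7] -> [1, 7, 8]
  Split: [27, 27, 12] -> [27] and [27, 12]
    Split: [27, 12] -> [27] and [12]
    Merge: [27] + [12] -> [12, 27]
  Merge: [27] + [12, 27] -> [12, 27, 27]
Merge: [1, 7, 8] + [12, 27, 27] -> [1, 7, 8, 12, 27, 27]

Final sorted array: [1, 7, 8, 12, 27, 27]

The merge sort proceeds by recursively splitting the array and merging sorted halves.
After all merges, the sorted array is [1, 7, 8, 12, 27, 27].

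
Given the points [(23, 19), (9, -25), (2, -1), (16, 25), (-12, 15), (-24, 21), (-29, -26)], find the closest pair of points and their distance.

Computing all pairwise distances among 7 points:

d((23, 19), (9, -25)) = 46.1736
d((23, 19), (2, -1)) = 29.0
d((23, 19), (16, 25)) = 9.2195 <-- minimum
d((23, 19), (-12, 15)) = 35.2278
d((23, 19), (-24, 21)) = 47.0425
d((23, 19), (-29, -26)) = 68.7677
d((9, -25), (2, -1)) = 25.0
d((9, -25), (16, 25)) = 50.4876
d((9, -25), (-12, 15)) = 45.1774
d((9, -25), (-24, 21)) = 56.6127
d((9, -25), (-29, -26)) = 38.0132
d((2, -1), (16, 25)) = 29.5296
d((2, -1), (-12, 15)) = 21.2603
d((2, -1), (-24, 21)) = 34.0588
d((2, -1), (-29, -26)) = 39.8246
d((16, 25), (-12, 15)) = 29.7321
d((16, 25), (-24, 21)) = 40.1995
d((16, 25), (-29, -26)) = 68.0147
d((-12, 15), (-24, 21)) = 13.4164
d((-12, 15), (-29, -26)) = 44.3847
d((-24, 21), (-29, -26)) = 47.2652

Closest pair: (23, 19) and (16, 25) with distance 9.2195

The closest pair is (23, 19) and (16, 25) with Euclidean distance 9.2195. For 7 points, brute-force pairwise comparison is shown above. For large n, the divide-and-conquer algorithm (sort by x, recurse on halves, check the dividing strip) achieves O(n log n).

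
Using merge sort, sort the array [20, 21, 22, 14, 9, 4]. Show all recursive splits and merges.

Merge sort trace:

Split: [20, 21, 22, 14, 9, 4] -> [20, 21, 22] and [14, 9, 4]
  Split: [20, 21, 22] -> [20] and [21, 22]
    Split: [21, 22] -> [21] and [22]
    Merge: [21] + [22] -> [21, 22]
  Merge: [20] + [21, 22] -> [20, 21, 22]
  Split: [14, 9, 4] -> [14] and [9, 4]
    Split: [9, 4] -> [9] and [4]
    Merge: [9] + [4] -> [4, 9]
  Merge: [14] + [4, 9] -> [4, 9, 14]
Merge: [20, 21, 22] + [4, 9, 14] -> [4, 9, 14, 20, 21, 22]

Final sorted array: [4, 9, 14, 20, 21, 22]

The merge sort proceeds by recursively splitting the array and merging sorted halves.
After all merges, the sorted array is [4, 9, 14, 20, 21, 22].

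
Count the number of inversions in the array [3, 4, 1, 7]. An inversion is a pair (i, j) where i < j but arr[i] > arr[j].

Finding inversions in [3, 4, 1, 7]:

(0, 2): arr[0]=3 > arr[2]=1
(1, 2): arr[1]=4 > arr[2]=1

Total inversions: 2

The array has 2 inversion(s): (0,2), (1,2). Each pair (i,j) satisfies i < j and arr[i] > arr[j].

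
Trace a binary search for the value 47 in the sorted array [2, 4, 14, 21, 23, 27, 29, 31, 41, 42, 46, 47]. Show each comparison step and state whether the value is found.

Binary search for 47 in [2, 4, 14, 21, 23, 27, 29, 31, 41, 42, 46, 47]:

lo=0, hi=11, mid=5, arr[mid]=27 -> 27 < 47, search right half
lo=6, hi=11, mid=8, arr[mid]=41 -> 41 < 47, search right half
lo=9, hi=11, mid=10, arr[mid]=46 -> 46 < 47, search right half
lo=11, hi=11, mid=11, arr[mid]=47 -> Found target at index 11!

Binary search finds 47 at index 11 after 4 comparisons. The search repeatedly halves the search space by comparing with the middle element.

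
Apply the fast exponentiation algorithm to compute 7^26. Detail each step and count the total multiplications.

Computing 7^26 by squaring (build up from 7^1; each line after the first costs one multiplication):

7^1 = 7
7^2 = (7^1)^2 = 7^2 = 49
7^3 = 7 * 7^2 = 7 * 49 = 343
7^6 = (7^3)^2 = 343^2 = 117649
7^12 = (7^6)^2 = 117649^2 = 13841287201
7^13 = 7 * 7^12 = 7 * 13841287201 = 96889010407
7^26 = (7^13)^2 = 96889010407^2 = 9387480337647754305649

Result: 9387480337647754305649
Multiplications needed: 6 (6 lines after 7^1)

7^26 = 9387480337647754305649. Using exponentiation by squaring, this requires 6 multiplications. The key idea: if the exponent is even, square the half-power; if odd, multiply by the base once.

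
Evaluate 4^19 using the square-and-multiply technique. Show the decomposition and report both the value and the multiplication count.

Computing 4^19 by squaring (build up from 4^1; each line after the first costs one multiplication):

4^1 = 4
4^2 = (4^1)^2 = 4^2 = 16
4^4 = (4^2)^2 = 16^2 = 256
4^8 = (4^4)^2 = 256^2 = 65536
4^9 = 4 * 4^8 = 4 * 65536 = 262144
4^18 = (4^9)^2 = 262144^2 = 68719476736
4^19 = 4 * 4^18 = 4 * 68719476736 = 274877906944

Result: 274877906944
Multiplications needed: 6 (6 lines after 4^1)

4^19 = 274877906944. Using exponentiation by squaring, this requires 6 multiplications. The key idea: if the exponent is even, square the half-power; if odd, multiply by the base once.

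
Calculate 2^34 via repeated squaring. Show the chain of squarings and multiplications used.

Computing 2^34 by squaring (build up from 2^1; each line after the first costs one multiplication):

2^1 = 2
2^2 = (2^1)^2 = 2^2 = 4
2^4 = (2^2)^2 = 4^2 = 16
2^8 = (2^4)^2 = 16^2 = 256
2^16 = (2^8)^2 = 256^2 = 65536
2^17 = 2 * 2^16 = 2 * 65536 = 131072
2^34 = (2^17)^2 = 131072^2 = 17179869184

Result: 17179869184
Multiplications needed: 6 (6 lines after 2^1)

2^34 = 17179869184. Using exponentiation by squaring, this requires 6 multiplications. The key idea: if the exponent is even, square the half-power; if odd, multiply by the base once.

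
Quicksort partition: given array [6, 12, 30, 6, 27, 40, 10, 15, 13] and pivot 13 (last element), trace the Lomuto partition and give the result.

Lomuto partition with pivot = 13:

Initial array: [6, 12, 30, 6, 27, 40, 10, 15, 13]

arr[0]=6 <= 13: swap with position 0, array becomes [6, 12, 30, 6, 27, 40, 10, 15, 13]
arr[1]=12 <= 13: swap with position 1, array becomes [6, 12, 30, 6, 27, 40, 10, 15, 13]
arr[2]=30 > 13: no swap
arr[3]=6 <= 13: swap with position 2, array becomes [6, 12, 6, 30, 27, 40, 10, 15, 13]
arr[4]=27 > 13: no swap
arr[5]=40 > 13: no swap
arr[6]=10 <= 13: swap with position 3, array becomes [6, 12, 6, 10, 27, 40, 30, 15, 13]
arr[7]=15 > 13: no swap

Place pivot at position 4: [6, 12, 6, 10, 13, 40, 30, 15, 27]
Pivot position: 4

After partitioning with pivot 13, the array becomes [6, 12, 6, 10, 13, 40, 30, 15, 27]. The pivot is placed at index 4. All elements to the left of the pivot are <= 13, and all elements to the right are > 13.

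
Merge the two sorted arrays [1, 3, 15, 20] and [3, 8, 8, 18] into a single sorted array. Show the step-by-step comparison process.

Merging process:

Compare 1 vs 3: take 1 from left. Merged: [1]
Compare 3 vs 3: take 3 from left. Merged: [1, 3]
Compare 15 vs 3: take 3 from right. Merged: [1, 3, 3]
Compare 15 vs 8: take 8 from right. Merged: [1, 3, 3, 8]
Compare 15 vs 8: take 8 from right. Merged: [1, 3, 3, 8, 8]
Compare 15 vs 18: take 15 from left. Merged: [1, 3, 3, 8, 8, 15]
Compare 20 vs 18: take 18 from right. Merged: [1, 3, 3, 8, 8, 15, 18]
Append remaining from left: [20]. Merged: [1, 3, 3, 8, 8, 15, 18, 20]

Final merged array: [1, 3, 3, 8, 8, 15, 18, 20]
Total comparisons: 7

The merged array is [1, 3, 3, 8, 8, 15, 18, 20], requiring 7 comparisons. The merge step runs in O(n) time where n is the total number of elements.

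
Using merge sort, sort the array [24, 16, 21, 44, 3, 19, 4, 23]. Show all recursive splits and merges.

Merge sort trace:

Split: [24, 16, 21, 44, 3, 19, 4, 23] -> [24, 16, 21, 44] and [3, 19, 4, 23]
  Split: [24, 16, 21, 44] -> [24, 16] and [21, 44]
    Split: [24, 16] -> [24] and [16]
    Merge: [24] + [16] -> [16, 24]
    Split: [21, 44] -> [21] and [44]
    Merge: [21] + [44] -> [21, 44]
  Merge: [16, 24] + [21, 44] -> [16, 21, 24, 44]
  Split: [3, 19, 4, 23] -> [3, 19] and [4, 23]
    Split: [3, 19] -> [3] and [19]
    Merge: [3] + [19] -> [3, 19]
    Split: [4, 23] -> [4] and [23]
    Merge: [4] + [23] -> [4, 23]
  Merge: [3, 19] + [4, 23] -> [3, 4, 19, 23]
Merge: [16, 21, 24, 44] + [3, 4, 19, 23] -> [3, 4, 16, 19, 21, 23, 24, 44]

Final sorted array: [3, 4, 16, 19, 21, 23, 24, 44]

The merge sort proceeds by recursively splitting the array and merging sorted halves.
After all merges, the sorted array is [3, 4, 16, 19, 21, 23, 24, 44].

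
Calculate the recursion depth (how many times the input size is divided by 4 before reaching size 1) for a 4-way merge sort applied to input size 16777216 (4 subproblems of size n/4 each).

For divide and conquer with division factor 4:

Problem sizes at each level:
Level 0: 16777216
Level 1: 4194304
Level 2: 1048576
Level 3: 262144
Level 4: 65536
Level 5: 16384
Level 6: 4096
Level 7: 1024
Level 8: 256
Level 9: 64
Level 10: 16
Level 11: 4
Level 12: 1

The root is level 0 and the size-1 base case is level 12 (the tree spans levels 0 through 12, i.e. 13 levels counting the root), so the depth is the number of divisions: log_4(16777216) = 12

The recursion tree depth is log_4(16777216) = 12. At each level, the problem size is divided by 4, so it takes 12 divisions to reduce to a base case of size 1. The algorithm makes 4 recursive calls at each level.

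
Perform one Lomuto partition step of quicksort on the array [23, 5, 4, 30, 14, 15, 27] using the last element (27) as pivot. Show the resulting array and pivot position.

Lomuto partition with pivot = 27:

Initial array: [23, 5, 4, 30, 14, 15, 27]

arr[0]=23 <= 27: swap with position 0, array becomes [23, 5, 4, 30, 14, 15, 27]
arr[1]=5 <= 27: swap with position 1, array becomes [23, 5, 4, 30, 14, 15, 27]
arr[2]=4 <= 27: swap with position 2, array becomes [23, 5, 4, 30, 14, 15, 27]
arr[3]=30 > 27: no swap
arr[4]=14 <= 27: swap with position 3, array becomes [23, 5, 4, 14, 30, 15, 27]
arr[5]=15 <= 27: swap with position 4, array becomes [23, 5, 4, 14, 15, 30, 27]

Place pivot at position 5: [23, 5, 4, 14, 15, 27, 30]
Pivot position: 5

After partitioning with pivot 27, the array becomes [23, 5, 4, 14, 15, 27, 30]. The pivot is placed at index 5. All elements to the left of the pivot are <= 27, and all elements to the right are > 27.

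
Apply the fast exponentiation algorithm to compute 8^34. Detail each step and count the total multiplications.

Computing 8^34 by squaring (build up from 8^1; each line after the first costs one multiplication):

8^1 = 8
8^2 = (8^1)^2 = 8^2 = 64
8^4 = (8^2)^2 = 64^2 = 4096
8^8 = (8^4)^2 = 4096^2 = 16777216
8^16 = (8^8)^2 = 16777216^2 = 281474976710656
8^17 = 8 * 8^16 = 8 * 281474976710656 = 2251799813685248
8^34 = (8^17)^2 = 2251799813685248^2 = 5070602400912917605986812821504

Result: 5070602400912917605986812821504
Multiplications needed: 6 (6 lines after 8^1)

8^34 = 5070602400912917605986812821504. Using exponentiation by squaring, this requires 6 multiplications. The key idea: if the exponent is even, square the half-power; if odd, multiply by the base once.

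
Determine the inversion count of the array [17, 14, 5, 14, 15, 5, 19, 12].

Finding inversions in [17, 14, 5, 14, 15, 5, 19, 12]:

(0, 1): arr[0]=17 > arr[1]=14
(0, 2): arr[0]=17 > arr[2]=5
(0, 3): arr[0]=17 > arr[3]=14
(0, 4): arr[0]=17 > arr[4]=15
(0, 5): arr[0]=17 > arr[5]=5
(0, 7): arr[0]=17 > arr[7]=12
(1, 2): arr[1]=14 > arr[2]=5
(1, 5): arr[1]=14 > arr[5]=5
(1, 7): arr[1]=14 > arr[7]=12
(3, 5): arr[3]=14 > arr[5]=5
(3, 7): arr[3]=14 > arr[7]=12
(4, 5): arr[4]=15 > arr[5]=5
(4, 7): arr[4]=15 > arr[7]=12
(6, 7): arr[6]=19 > arr[7]=12

Total inversions: 14

The array has 14 inversion(s): (0,1), (0,2), (0,3), (0,4), (0,5), (0,7), (1,2), (1,5), (1,7), (3,5), (3,7), (4,5), (4,7), (6,7). Each pair (i,j) satisfies i < j and arr[i] > arr[j].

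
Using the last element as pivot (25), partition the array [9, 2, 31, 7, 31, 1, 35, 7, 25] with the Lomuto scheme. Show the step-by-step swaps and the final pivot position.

Lomuto partition with pivot = 25:

Initial array: [9, 2, 31, 7, 31, 1, 35, 7, 25]

arr[0]=9 <= 25: swap with position 0, array becomes [9, 2, 31, 7, 31, 1, 35, 7, 25]
arr[1]=2 <= 25: swap with position 1, array becomes [9, 2, 31, 7, 31, 1, 35, 7, 25]
arr[2]=31 > 25: no swap
arr[3]=7 <= 25: swap with position 2, array becomes [9, 2, 7, 31, 31, 1, 35, 7, 25]
arr[4]=31 > 25: no swap
arr[5]=1 <= 25: swap with position 3, array becomes [9, 2, 7, 1, 31, 31, 35, 7, 25]
arr[6]=35 > 25: no swap
arr[7]=7 <= 25: swap with position 4, array becomes [9, 2, 7, 1, 7, 31, 35, 31, 25]

Place pivot at position 5: [9, 2, 7, 1, 7, 25, 35, 31, 31]
Pivot position: 5

After partitioning with pivot 25, the array becomes [9, 2, 7, 1, 7, 25, 35, 31, 31]. The pivot is placed at index 5. All elements to the left of the pivot are <= 25, and all elements to the right are > 25.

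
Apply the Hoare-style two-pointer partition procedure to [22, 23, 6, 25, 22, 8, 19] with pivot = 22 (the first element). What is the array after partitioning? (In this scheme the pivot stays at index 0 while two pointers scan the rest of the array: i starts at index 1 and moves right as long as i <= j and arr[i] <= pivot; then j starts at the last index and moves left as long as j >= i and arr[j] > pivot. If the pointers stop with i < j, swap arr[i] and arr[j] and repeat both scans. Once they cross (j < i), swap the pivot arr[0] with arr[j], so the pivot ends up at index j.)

Hoare-style two-pointer partition with pivot = 22:

Initial array: [22, 23, 6, 25, 22, 8, 19]

Pointers start at i = 1, j = 6.
i stops at index 1 (arr[1]=23 > 22), j stops at index 6 (arr[6]=19 <= 22): swap arr[1] and arr[6], array becomes [22, 19, 6, 25, 22, 8, 23]
i stops at index 3 (arr[3]=25 > 22), j stops at index 5 (arr[5]=8 <= 22): swap arr[3] and arr[5], array becomes [22, 19, 6, 8, 22, 25, 23]
i ends at 5, j ends at 4: the pointers have crossed (j < i), so scanning stops.

Swap pivot arr[0] with arr[4] to place pivot at position 4: [22, 19, 6, 8, 22, 25, 23]
Pivot position: 4

After partitioning with pivot 22, the array becomes [22, 19, 6, 8, 22, 25, 23]. The pivot is placed at index 4. All elements to the left of the pivot are <= 22, and all elements to the right are > 22.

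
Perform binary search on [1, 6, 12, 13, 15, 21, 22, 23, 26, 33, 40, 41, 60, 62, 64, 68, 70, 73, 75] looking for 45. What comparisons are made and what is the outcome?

Binary search for 45 in [1, 6, 12, 13, 15, 21, 22, 23, 26, 33, 40, 41, 60, 62, 64, 68, 70, 73, 75]:

lo=0, hi=18, mid=9, arr[mid]=33 -> 33 < 45, search right half
lo=10, hi=18, mid=14, arr[mid]=64 -> 64 > 45, search left half
lo=10, hi=13, mid=11, arr[mid]=41 -> 41 < 45, search right half
lo=12, hi=13, mid=12, arr[mid]=60 -> 60 > 45, search left half
lo=12 > hi=11, target 45 not found

Binary search determines that 45 is not in the array after 4 comparisons. The search space was exhausted without finding the target.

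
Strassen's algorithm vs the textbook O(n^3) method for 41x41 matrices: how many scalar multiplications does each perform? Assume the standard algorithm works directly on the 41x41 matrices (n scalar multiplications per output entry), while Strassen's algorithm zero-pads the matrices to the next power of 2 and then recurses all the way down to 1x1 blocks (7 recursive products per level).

Matrix multiplication for 41x41 matrices:

Strassen's algorithm requires power-of-2 dimensions. Pad 41x41 to 64x64 (next power of 2).

Standard algorithm: 41^3 = 68921 multiplications
Strassen's algorithm: 7^(log2(64)) = 7^6 = 117649 multiplications
Difference: 68921 - 117649 = -48728 (Strassen uses MORE here due to padding overhead — for small or just-over-power-of-2 n, padding can outweigh the per-level savings)

Standard: 68921 multiplications (41^3). Strassen: 117649 multiplications (7^6, after padding to 64x64). Strassen reduces 8 recursive multiplications to 7 at each level.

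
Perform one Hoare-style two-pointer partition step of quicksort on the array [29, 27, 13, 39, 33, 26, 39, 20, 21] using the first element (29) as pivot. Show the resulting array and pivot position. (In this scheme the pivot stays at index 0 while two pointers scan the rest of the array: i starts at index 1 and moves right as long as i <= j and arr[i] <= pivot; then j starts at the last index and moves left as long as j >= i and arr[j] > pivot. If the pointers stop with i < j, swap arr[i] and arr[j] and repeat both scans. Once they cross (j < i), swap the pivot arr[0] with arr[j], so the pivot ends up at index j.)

Hoare-style two-pointer partition with pivot = 29:

Initial array: [29, 27, 13, 39, 33, 26, 39, 20, 21]

Pointers start at i = 1, j = 8.
i stops at index 3 (arr[3]=39 > 29), j stops at index 8 (arr[8]=21 <= 29): swap arr[3] and arr[8], array becomes [29, 27, 13, 21, 33, 26, 39, 20, 39]
i stops at index 4 (arr[4]=33 > 29), j stops at index 7 (arr[7]=20 <= 29): swap arr[4] and arr[7], array becomes [29, 27, 13, 21, 20, 26, 39, 33, 39]
i ends at 6, j ends at 5: the pointers have crossed (j < i), so scanning stops.

Swap pivot arr[0] with arr[5] to place pivot at position 5: [26, 27, 13, 21, 20, 29, 39, 33, 39]
Pivot position: 5

After partitioning with pivot 29, the array becomes [26, 27, 13, 21, 20, 29, 39, 33, 39]. The pivot is placed at index 5. All elements to the left of the pivot are <= 29, and all elements to the right are > 29.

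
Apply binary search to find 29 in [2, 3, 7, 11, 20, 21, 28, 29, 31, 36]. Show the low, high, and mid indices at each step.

Binary search for 29 in [2, 3, 7, 11, 20, 21, 28, 29, 31, 36]:

lo=0, hi=9, mid=4, arr[mid]=20 -> 20 < 29, search right half
lo=5, hi=9, mid=7, arr[mid]=29 -> Found target at index 7!

Binary search finds 29 at index 7 after 2 comparisons. The search repeatedly halves the search space by comparing with the middle element.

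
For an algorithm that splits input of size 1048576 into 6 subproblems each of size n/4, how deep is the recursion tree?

For divide and conquer with division factor 4:

Problem sizes at each level:
Level 0: 1048576
Level 1: 262144
Level 2: 65536
Level 3: 16384
Level 4: 4096
Level 5: 1024
Level 6: 256
Level 7: 64
Level 8: 16
Level 9: 4
Level 10: 1

The root is level 0 and the size-1 base case is level 10 (the tree spans levels 0 through 10, i.e. 11 levels counting the root), so the depth is the number of divisions: log_4(1048576) = 10

The recursion tree depth is log_4(1048576) = 10. At each level, the problem size is divided by 4, so it takes 10 divisions to reduce to a base case of size 1. The algorithm makes 6 recursive calls at each level.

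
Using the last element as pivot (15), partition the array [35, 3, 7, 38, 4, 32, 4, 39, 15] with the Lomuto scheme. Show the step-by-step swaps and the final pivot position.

Lomuto partition with pivot = 15:

Initial array: [35, 3, 7, 38, 4, 32, 4, 39, 15]

arr[0]=35 > 15: no swap
arr[1]=3 <= 15: swap with position 0, array becomes [3, 35, 7, 38, 4, 32, 4, 39, 15]
arr[2]=7 <= 15: swap with position 1, array becomes [3, 7, 35, 38, 4, 32, 4, 39, 15]
arr[3]=38 > 15: no swap
arr[4]=4 <= 15: swap with position 2, array becomes [3, 7, 4, 38, 35, 32, 4, 39, 15]
arr[5]=32 > 15: no swap
arr[6]=4 <= 15: swap with position 3, array becomes [3, 7, 4, 4, 35, 32, 38, 39, 15]
arr[7]=39 > 15: no swap

Place pivot at position 4: [3, 7, 4, 4, 15, 32, 38, 39, 35]
Pivot position: 4

After partitioning with pivot 15, the array becomes [3, 7, 4, 4, 15, 32, 38, 39, 35]. The pivot is placed at index 4. All elements to the left of the pivot are <= 15, and all elements to the right are > 15.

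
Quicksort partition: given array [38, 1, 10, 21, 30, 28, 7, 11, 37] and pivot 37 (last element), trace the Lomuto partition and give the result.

Lomuto partition with pivot = 37:

Initial array: [38, 1, 10, 21, 30, 28, 7, 11, 37]

arr[0]=38 > 37: no swap
arr[1]=1 <= 37: swap with position 0, array becomes [1, 38, 10, 21, 30, 28, 7, 11, 37]
arr[2]=10 <= 37: swap with position 1, array becomes [1, 10, 38, 21, 30, 28, 7, 11, 37]
arr[3]=21 <= 37: swap with position 2, array becomes [1, 10, 21, 38, 30, 28, 7, 11, 37]
arr[4]=30 <= 37: swap with position 3, array becomes [1, 10, 21, 30, 38, 28, 7, 11, 37]
arr[5]=28 <= 37: swap with position 4, array becomes [1, 10, 21, 30, 28, 38, 7, 11, 37]
arr[6]=7 <= 37: swap with position 5, array becomes [1, 10, 21, 30, 28, 7, 38, 11, 37]
arr[7]=11 <= 37: swap with position 6, array becomes [1, 10, 21, 30, 28, 7, 11, 38, 37]

Place pivot at position 7: [1, 10, 21, 30, 28, 7, 11, 37, 38]
Pivot position: 7

After partitioning with pivot 37, the array becomes [1, 10, 21, 30, 28, 7, 11, 37, 38]. The pivot is placed at index 7. All elements to the left of the pivot are <= 37, and all elements to the right are > 37.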